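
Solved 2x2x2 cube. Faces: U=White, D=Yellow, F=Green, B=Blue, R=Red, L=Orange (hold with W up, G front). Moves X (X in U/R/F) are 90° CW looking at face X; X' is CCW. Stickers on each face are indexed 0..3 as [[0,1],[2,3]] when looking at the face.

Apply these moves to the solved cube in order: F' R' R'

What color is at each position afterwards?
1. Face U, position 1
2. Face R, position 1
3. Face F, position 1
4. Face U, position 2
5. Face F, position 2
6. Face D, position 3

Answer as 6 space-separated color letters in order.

Answer: O Y B R G R

Derivation:
After move 1 (F'): F=GGGG U=WWRR R=YRYR D=OOYY L=OWOW
After move 2 (R'): R=RRYY U=WBRB F=GWGR D=OGYG B=YBOB
After move 3 (R'): R=RYRY U=WORY F=GBGB D=OWYR B=GBGB
Query 1: U[1] = O
Query 2: R[1] = Y
Query 3: F[1] = B
Query 4: U[2] = R
Query 5: F[2] = G
Query 6: D[3] = R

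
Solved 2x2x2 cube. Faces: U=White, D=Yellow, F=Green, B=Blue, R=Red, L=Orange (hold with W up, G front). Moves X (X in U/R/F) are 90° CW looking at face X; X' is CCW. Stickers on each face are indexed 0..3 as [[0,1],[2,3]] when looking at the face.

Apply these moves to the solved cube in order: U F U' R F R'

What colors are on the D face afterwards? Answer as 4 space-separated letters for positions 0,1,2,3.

After move 1 (U): U=WWWW F=RRGG R=BBRR B=OOBB L=GGOO
After move 2 (F): F=GRGR U=WWOG R=WBWR D=RBYY L=GYOY
After move 3 (U'): U=WGWO F=GYGR R=GRWR B=WBBB L=OOOY
After move 4 (R): R=WGRR U=WYWR F=GBGY D=RBYW B=OBGB
After move 5 (F): F=GGYB U=WYYO R=WGRR D=RWYW L=OROB
After move 6 (R'): R=GRWR U=WGYO F=GYYO D=RGYB B=WBWB
Query: D face = RGYB

Answer: R G Y B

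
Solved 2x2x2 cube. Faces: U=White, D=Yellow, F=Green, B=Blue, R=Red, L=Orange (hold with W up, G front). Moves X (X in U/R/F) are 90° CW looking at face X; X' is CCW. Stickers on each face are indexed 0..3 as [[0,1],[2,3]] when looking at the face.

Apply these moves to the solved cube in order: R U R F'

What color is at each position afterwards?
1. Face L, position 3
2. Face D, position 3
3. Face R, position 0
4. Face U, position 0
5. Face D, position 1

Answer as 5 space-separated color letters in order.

Answer: G O W W O

Derivation:
After move 1 (R): R=RRRR U=WGWG F=GYGY D=YBYB B=WBWB
After move 2 (U): U=WWGG F=RRGY R=WBRR B=OOWB L=GYOO
After move 3 (R): R=RWRB U=WRGY F=RBGB D=YWYO B=GOWB
After move 4 (F'): F=BBRG U=WRRR R=WWYB D=YOYO L=GYOG
Query 1: L[3] = G
Query 2: D[3] = O
Query 3: R[0] = W
Query 4: U[0] = W
Query 5: D[1] = O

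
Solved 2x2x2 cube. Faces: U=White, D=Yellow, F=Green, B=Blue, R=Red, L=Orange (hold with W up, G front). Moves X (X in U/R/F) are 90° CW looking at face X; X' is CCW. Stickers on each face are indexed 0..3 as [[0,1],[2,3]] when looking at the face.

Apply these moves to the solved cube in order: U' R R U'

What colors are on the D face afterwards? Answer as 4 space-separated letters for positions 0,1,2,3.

After move 1 (U'): U=WWWW F=OOGG R=GGRR B=RRBB L=BBOO
After move 2 (R): R=RGRG U=WOWG F=OYGY D=YBYR B=WRWB
After move 3 (R): R=RRGG U=WYWY F=OBGR D=YWYW B=GROB
After move 4 (U'): U=YYWW F=BBGR R=OBGG B=RROB L=GROO
Query: D face = YWYW

Answer: Y W Y W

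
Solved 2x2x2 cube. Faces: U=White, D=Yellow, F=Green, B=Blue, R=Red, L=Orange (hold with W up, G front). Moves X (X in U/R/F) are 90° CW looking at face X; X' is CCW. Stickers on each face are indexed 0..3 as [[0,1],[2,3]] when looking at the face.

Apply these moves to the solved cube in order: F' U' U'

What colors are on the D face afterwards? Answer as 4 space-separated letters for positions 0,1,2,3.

Answer: O O Y Y

Derivation:
After move 1 (F'): F=GGGG U=WWRR R=YRYR D=OOYY L=OWOW
After move 2 (U'): U=WRWR F=OWGG R=GGYR B=YRBB L=BBOW
After move 3 (U'): U=RRWW F=BBGG R=OWYR B=GGBB L=YROW
Query: D face = OOYY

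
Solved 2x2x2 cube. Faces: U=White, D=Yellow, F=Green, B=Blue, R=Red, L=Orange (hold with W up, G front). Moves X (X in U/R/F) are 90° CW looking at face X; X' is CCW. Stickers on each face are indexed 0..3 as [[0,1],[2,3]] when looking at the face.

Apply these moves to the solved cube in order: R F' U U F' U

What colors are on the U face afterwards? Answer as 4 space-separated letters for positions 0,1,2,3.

After move 1 (R): R=RRRR U=WGWG F=GYGY D=YBYB B=WBWB
After move 2 (F'): F=YYGG U=WGRR R=BRYR D=OOYB L=OGOW
After move 3 (U): U=RWRG F=BRGG R=WBYR B=OGWB L=YYOW
After move 4 (U): U=RRGW F=WBGG R=OGYR B=YYWB L=BROW
After move 5 (F'): F=BGWG U=RROY R=OGOR D=RWYB L=BWOG
After move 6 (U): U=ORYR F=OGWG R=YYOR B=BWWB L=BGOG
Query: U face = ORYR

Answer: O R Y R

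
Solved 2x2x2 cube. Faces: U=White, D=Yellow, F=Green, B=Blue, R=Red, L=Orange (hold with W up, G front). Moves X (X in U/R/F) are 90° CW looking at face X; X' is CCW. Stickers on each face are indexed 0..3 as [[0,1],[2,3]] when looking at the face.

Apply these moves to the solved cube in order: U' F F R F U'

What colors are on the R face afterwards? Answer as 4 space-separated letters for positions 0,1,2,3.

After move 1 (U'): U=WWWW F=OOGG R=GGRR B=RRBB L=BBOO
After move 2 (F): F=GOGO U=WWOB R=WGWR D=RGYY L=BYOY
After move 3 (F): F=GGOO U=WWYY R=OGBR D=WWYY L=BROG
After move 4 (R): R=BORG U=WGYO F=GWOY D=WBYR B=YRWB
After move 5 (F): F=OGYW U=WGGR R=YOOG D=RBYR L=BWOB
After move 6 (U'): U=GRWG F=BWYW R=OGOG B=YOWB L=YROB
Query: R face = OGOG

Answer: O G O G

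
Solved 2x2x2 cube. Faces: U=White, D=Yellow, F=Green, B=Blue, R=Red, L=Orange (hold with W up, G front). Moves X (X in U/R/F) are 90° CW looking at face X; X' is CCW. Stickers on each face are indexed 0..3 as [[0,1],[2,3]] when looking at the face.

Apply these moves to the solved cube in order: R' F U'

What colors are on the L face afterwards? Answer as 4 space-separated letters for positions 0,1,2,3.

Answer: Y B O G

Derivation:
After move 1 (R'): R=RRRR U=WBWB F=GWGW D=YGYG B=YBYB
After move 2 (F): F=GGWW U=WBOO R=WRBR D=RRYG L=OYOG
After move 3 (U'): U=BOWO F=OYWW R=GGBR B=WRYB L=YBOG
Query: L face = YBOG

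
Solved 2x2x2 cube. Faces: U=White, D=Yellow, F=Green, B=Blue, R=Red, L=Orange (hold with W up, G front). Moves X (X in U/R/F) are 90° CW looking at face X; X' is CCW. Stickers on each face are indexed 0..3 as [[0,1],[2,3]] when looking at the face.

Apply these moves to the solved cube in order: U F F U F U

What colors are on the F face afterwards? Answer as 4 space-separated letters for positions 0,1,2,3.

Answer: Y O R B

Derivation:
After move 1 (U): U=WWWW F=RRGG R=BBRR B=OOBB L=GGOO
After move 2 (F): F=GRGR U=WWOG R=WBWR D=RBYY L=GYOY
After move 3 (F): F=GGRR U=WWYY R=OBGR D=WWYY L=GROB
After move 4 (U): U=YWYW F=OBRR R=OOGR B=GRBB L=GGOB
After move 5 (F): F=RORB U=YWBG R=YOWR D=GOYY L=GWOW
After move 6 (U): U=BYGW F=YORB R=GRWR B=GWBB L=ROOW
Query: F face = YORB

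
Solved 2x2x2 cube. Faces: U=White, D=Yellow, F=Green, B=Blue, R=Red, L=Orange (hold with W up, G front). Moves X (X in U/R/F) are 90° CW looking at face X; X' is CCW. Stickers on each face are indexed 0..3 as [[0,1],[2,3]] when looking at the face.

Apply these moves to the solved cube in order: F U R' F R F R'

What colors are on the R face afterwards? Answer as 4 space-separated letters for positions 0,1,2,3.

After move 1 (F): F=GGGG U=WWOO R=WRWR D=RRYY L=OYOY
After move 2 (U): U=OWOW F=WRGG R=BBWR B=OYBB L=GGOY
After move 3 (R'): R=BRBW U=OBOO F=WWGW D=RRYG B=YYRB
After move 4 (F): F=GWWW U=OBYG R=OROW D=BBYG L=GROR
After move 5 (R): R=OOWR U=OWYW F=GBWG D=BRYY B=GYBB
After move 6 (F): F=WGGB U=OWRR R=YOWR D=WOYY L=GBOR
After move 7 (R'): R=ORYW U=OBRG F=WWGR D=WGYB B=YYOB
Query: R face = ORYW

Answer: O R Y W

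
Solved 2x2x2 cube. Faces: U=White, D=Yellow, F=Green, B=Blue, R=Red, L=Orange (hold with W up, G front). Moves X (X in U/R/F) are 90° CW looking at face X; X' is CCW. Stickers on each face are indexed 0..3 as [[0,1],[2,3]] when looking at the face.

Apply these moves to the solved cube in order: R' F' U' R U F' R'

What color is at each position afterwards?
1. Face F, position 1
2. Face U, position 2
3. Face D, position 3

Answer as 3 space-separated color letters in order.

After move 1 (R'): R=RRRR U=WBWB F=GWGW D=YGYG B=YBYB
After move 2 (F'): F=WWGG U=WBRR R=GRYR D=OOYG L=OBOW
After move 3 (U'): U=BRWR F=OBGG R=WWYR B=GRYB L=YBOW
After move 4 (R): R=YWRW U=BBWG F=OOGG D=OYYG B=RRRB
After move 5 (U): U=WBGB F=YWGG R=RRRW B=YBRB L=OOOW
After move 6 (F'): F=WGYG U=WBRR R=YROW D=OWYG L=OBOG
After move 7 (R'): R=RWYO U=WRRY F=WBYR D=OGYG B=GBWB
Query 1: F[1] = B
Query 2: U[2] = R
Query 3: D[3] = G

Answer: B R G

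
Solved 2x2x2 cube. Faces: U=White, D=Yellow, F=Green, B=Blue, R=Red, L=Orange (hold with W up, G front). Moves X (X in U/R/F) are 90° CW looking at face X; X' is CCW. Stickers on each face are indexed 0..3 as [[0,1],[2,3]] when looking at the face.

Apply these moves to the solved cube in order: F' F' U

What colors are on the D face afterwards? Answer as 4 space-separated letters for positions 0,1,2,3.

After move 1 (F'): F=GGGG U=WWRR R=YRYR D=OOYY L=OWOW
After move 2 (F'): F=GGGG U=WWYY R=OROR D=WWYY L=OROR
After move 3 (U): U=YWYW F=ORGG R=BBOR B=ORBB L=GGOR
Query: D face = WWYY

Answer: W W Y Y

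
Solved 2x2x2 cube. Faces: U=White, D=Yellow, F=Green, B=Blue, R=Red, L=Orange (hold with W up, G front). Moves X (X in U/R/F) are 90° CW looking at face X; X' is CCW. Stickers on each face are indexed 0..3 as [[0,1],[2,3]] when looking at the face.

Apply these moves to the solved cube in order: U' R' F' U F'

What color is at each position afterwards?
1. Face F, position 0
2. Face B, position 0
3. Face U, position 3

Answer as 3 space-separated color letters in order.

Answer: R B Y

Derivation:
After move 1 (U'): U=WWWW F=OOGG R=GGRR B=RRBB L=BBOO
After move 2 (R'): R=GRGR U=WBWR F=OWGW D=YOYG B=YRYB
After move 3 (F'): F=WWOG U=WBGG R=ORYR D=BOYG L=BROW
After move 4 (U): U=GWGB F=OROG R=YRYR B=BRYB L=WWOW
After move 5 (F'): F=RGOO U=GWYY R=ORBR D=WWYG L=WBOG
Query 1: F[0] = R
Query 2: B[0] = B
Query 3: U[3] = Y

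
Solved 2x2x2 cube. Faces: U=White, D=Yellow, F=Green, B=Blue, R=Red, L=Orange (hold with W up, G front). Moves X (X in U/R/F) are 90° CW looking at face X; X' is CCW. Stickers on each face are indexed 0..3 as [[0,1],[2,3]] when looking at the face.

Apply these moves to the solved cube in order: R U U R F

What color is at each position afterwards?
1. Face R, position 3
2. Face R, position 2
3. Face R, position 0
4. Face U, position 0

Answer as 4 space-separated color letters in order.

After move 1 (R): R=RRRR U=WGWG F=GYGY D=YBYB B=WBWB
After move 2 (U): U=WWGG F=RRGY R=WBRR B=OOWB L=GYOO
After move 3 (U): U=GWGW F=WBGY R=OORR B=GYWB L=RROO
After move 4 (R): R=RORO U=GBGY F=WBGB D=YWYG B=WYWB
After move 5 (F): F=GWBB U=GBOR R=GOYO D=RRYG L=RYOW
Query 1: R[3] = O
Query 2: R[2] = Y
Query 3: R[0] = G
Query 4: U[0] = G

Answer: O Y G G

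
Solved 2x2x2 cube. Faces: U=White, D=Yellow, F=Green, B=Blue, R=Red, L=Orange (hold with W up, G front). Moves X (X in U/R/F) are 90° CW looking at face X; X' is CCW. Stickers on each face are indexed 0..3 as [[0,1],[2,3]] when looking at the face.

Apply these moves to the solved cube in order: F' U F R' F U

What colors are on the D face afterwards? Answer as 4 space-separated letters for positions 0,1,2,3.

After move 1 (F'): F=GGGG U=WWRR R=YRYR D=OOYY L=OWOW
After move 2 (U): U=RWRW F=YRGG R=BBYR B=OWBB L=GGOW
After move 3 (F): F=GYGR U=RWWG R=RBWR D=YBYY L=GOOO
After move 4 (R'): R=BRRW U=RBWO F=GWGG D=YYYR B=YWBB
After move 5 (F): F=GGGW U=RBOO R=WROW D=RBYR L=GYOY
After move 6 (U): U=OROB F=WRGW R=YWOW B=GYBB L=GGOY
Query: D face = RBYR

Answer: R B Y R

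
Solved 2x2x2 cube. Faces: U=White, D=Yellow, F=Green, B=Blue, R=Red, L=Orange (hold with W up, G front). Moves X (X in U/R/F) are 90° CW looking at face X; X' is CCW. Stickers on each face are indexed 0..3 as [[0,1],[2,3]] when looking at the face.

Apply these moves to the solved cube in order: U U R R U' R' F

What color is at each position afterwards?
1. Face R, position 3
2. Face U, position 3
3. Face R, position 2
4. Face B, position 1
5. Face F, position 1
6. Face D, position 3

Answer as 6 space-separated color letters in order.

After move 1 (U): U=WWWW F=RRGG R=BBRR B=OOBB L=GGOO
After move 2 (U): U=WWWW F=BBGG R=OORR B=GGBB L=RROO
After move 3 (R): R=RORO U=WBWG F=BYGY D=YBYG B=WGWB
After move 4 (R): R=RROO U=WYWY F=BBGG D=YWYW B=GGBB
After move 5 (U'): U=YYWW F=RRGG R=BBOO B=RRBB L=GGOO
After move 6 (R'): R=BOBO U=YBWR F=RYGW D=YRYG B=WRWB
After move 7 (F): F=GRWY U=YBOG R=WORO D=BBYG L=GYOR
Query 1: R[3] = O
Query 2: U[3] = G
Query 3: R[2] = R
Query 4: B[1] = R
Query 5: F[1] = R
Query 6: D[3] = G

Answer: O G R R R G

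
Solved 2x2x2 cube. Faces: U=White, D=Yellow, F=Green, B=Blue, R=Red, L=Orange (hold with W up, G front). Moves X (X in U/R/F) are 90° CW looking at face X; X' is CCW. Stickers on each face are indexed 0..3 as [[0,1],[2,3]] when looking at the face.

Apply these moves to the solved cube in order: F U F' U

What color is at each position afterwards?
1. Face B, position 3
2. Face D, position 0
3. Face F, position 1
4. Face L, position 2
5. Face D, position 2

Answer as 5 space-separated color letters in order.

After move 1 (F): F=GGGG U=WWOO R=WRWR D=RRYY L=OYOY
After move 2 (U): U=OWOW F=WRGG R=BBWR B=OYBB L=GGOY
After move 3 (F'): F=RGWG U=OWBW R=RBRR D=GYYY L=GWOO
After move 4 (U): U=BOWW F=RBWG R=OYRR B=GWBB L=RGOO
Query 1: B[3] = B
Query 2: D[0] = G
Query 3: F[1] = B
Query 4: L[2] = O
Query 5: D[2] = Y

Answer: B G B O Y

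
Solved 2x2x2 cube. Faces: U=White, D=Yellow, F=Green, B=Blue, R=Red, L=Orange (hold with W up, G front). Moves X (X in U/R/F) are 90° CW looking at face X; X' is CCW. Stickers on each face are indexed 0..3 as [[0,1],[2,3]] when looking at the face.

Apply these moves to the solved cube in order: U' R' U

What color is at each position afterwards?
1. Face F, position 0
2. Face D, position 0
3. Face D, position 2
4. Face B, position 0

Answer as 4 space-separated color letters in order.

Answer: G Y Y B

Derivation:
After move 1 (U'): U=WWWW F=OOGG R=GGRR B=RRBB L=BBOO
After move 2 (R'): R=GRGR U=WBWR F=OWGW D=YOYG B=YRYB
After move 3 (U): U=WWRB F=GRGW R=YRGR B=BBYB L=OWOO
Query 1: F[0] = G
Query 2: D[0] = Y
Query 3: D[2] = Y
Query 4: B[0] = B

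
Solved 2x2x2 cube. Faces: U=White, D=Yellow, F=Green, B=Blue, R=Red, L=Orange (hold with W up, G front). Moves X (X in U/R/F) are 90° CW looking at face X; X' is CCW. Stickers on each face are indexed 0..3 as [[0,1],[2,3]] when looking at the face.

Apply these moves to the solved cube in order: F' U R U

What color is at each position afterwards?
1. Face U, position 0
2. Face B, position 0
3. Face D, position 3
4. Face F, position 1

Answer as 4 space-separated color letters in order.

Answer: R G O B

Derivation:
After move 1 (F'): F=GGGG U=WWRR R=YRYR D=OOYY L=OWOW
After move 2 (U): U=RWRW F=YRGG R=BBYR B=OWBB L=GGOW
After move 3 (R): R=YBRB U=RRRG F=YOGY D=OBYO B=WWWB
After move 4 (U): U=RRGR F=YBGY R=WWRB B=GGWB L=YOOW
Query 1: U[0] = R
Query 2: B[0] = G
Query 3: D[3] = O
Query 4: F[1] = B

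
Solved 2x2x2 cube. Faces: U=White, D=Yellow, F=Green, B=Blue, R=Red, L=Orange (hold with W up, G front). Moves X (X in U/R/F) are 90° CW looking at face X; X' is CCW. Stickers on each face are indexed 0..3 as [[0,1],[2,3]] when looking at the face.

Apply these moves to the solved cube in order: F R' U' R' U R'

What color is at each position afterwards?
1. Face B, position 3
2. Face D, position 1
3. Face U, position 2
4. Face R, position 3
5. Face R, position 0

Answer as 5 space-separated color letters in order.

After move 1 (F): F=GGGG U=WWOO R=WRWR D=RRYY L=OYOY
After move 2 (R'): R=RRWW U=WBOB F=GWGO D=RGYG B=YBRB
After move 3 (U'): U=BBWO F=OYGO R=GWWW B=RRRB L=YBOY
After move 4 (R'): R=WWGW U=BRWR F=OBGO D=RYYO B=GRGB
After move 5 (U): U=WBRR F=WWGO R=GRGW B=YBGB L=OBOY
After move 6 (R'): R=RWGG U=WGRY F=WBGR D=RWYO B=OBYB
Query 1: B[3] = B
Query 2: D[1] = W
Query 3: U[2] = R
Query 4: R[3] = G
Query 5: R[0] = R

Answer: B W R G R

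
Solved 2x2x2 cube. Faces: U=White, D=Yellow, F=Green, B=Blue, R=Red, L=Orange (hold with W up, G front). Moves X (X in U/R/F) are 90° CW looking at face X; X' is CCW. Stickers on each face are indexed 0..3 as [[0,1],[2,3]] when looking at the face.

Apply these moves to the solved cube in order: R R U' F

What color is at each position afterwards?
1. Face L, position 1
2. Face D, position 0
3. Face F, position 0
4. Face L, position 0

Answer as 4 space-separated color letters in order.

Answer: Y R G G

Derivation:
After move 1 (R): R=RRRR U=WGWG F=GYGY D=YBYB B=WBWB
After move 2 (R): R=RRRR U=WYWY F=GBGB D=YWYW B=GBGB
After move 3 (U'): U=YYWW F=OOGB R=GBRR B=RRGB L=GBOO
After move 4 (F): F=GOBO U=YYOB R=WBWR D=RGYW L=GYOW
Query 1: L[1] = Y
Query 2: D[0] = R
Query 3: F[0] = G
Query 4: L[0] = G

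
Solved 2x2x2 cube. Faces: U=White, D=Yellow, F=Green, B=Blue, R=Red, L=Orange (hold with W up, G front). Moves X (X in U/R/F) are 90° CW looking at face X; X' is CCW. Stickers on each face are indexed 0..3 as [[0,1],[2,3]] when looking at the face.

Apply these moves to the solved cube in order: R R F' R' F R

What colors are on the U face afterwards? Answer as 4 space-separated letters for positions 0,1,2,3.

After move 1 (R): R=RRRR U=WGWG F=GYGY D=YBYB B=WBWB
After move 2 (R): R=RRRR U=WYWY F=GBGB D=YWYW B=GBGB
After move 3 (F'): F=BBGG U=WYRR R=WRYR D=OOYW L=OYOW
After move 4 (R'): R=RRWY U=WGRG F=BYGR D=OBYG B=WBOB
After move 5 (F): F=GBRY U=WGWY R=RRGY D=WRYG L=OOOB
After move 6 (R): R=GRYR U=WBWY F=GRRG D=WOYW B=YBGB
Query: U face = WBWY

Answer: W B W Y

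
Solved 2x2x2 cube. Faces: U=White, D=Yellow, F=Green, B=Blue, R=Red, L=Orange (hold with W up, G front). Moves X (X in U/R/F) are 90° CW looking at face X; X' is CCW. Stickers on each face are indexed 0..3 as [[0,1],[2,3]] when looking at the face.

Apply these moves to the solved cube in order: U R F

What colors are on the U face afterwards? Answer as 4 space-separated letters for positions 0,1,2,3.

After move 1 (U): U=WWWW F=RRGG R=BBRR B=OOBB L=GGOO
After move 2 (R): R=RBRB U=WRWG F=RYGY D=YBYO B=WOWB
After move 3 (F): F=GRYY U=WROG R=WBGB D=RRYO L=GYOB
Query: U face = WROG

Answer: W R O G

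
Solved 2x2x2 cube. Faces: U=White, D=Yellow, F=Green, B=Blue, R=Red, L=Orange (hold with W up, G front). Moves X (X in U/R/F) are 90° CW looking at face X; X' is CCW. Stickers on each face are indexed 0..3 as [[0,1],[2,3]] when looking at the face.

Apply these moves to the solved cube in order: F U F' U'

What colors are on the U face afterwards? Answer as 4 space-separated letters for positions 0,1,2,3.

Answer: W W O B

Derivation:
After move 1 (F): F=GGGG U=WWOO R=WRWR D=RRYY L=OYOY
After move 2 (U): U=OWOW F=WRGG R=BBWR B=OYBB L=GGOY
After move 3 (F'): F=RGWG U=OWBW R=RBRR D=GYYY L=GWOO
After move 4 (U'): U=WWOB F=GWWG R=RGRR B=RBBB L=OYOO
Query: U face = WWOB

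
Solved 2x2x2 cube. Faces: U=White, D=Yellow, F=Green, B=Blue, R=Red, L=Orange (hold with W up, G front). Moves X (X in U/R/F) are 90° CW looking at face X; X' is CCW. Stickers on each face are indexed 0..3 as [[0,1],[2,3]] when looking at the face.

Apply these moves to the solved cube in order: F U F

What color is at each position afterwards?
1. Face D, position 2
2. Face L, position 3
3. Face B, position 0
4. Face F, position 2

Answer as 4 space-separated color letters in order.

Answer: Y R O G

Derivation:
After move 1 (F): F=GGGG U=WWOO R=WRWR D=RRYY L=OYOY
After move 2 (U): U=OWOW F=WRGG R=BBWR B=OYBB L=GGOY
After move 3 (F): F=GWGR U=OWYG R=OBWR D=WBYY L=GROR
Query 1: D[2] = Y
Query 2: L[3] = R
Query 3: B[0] = O
Query 4: F[2] = G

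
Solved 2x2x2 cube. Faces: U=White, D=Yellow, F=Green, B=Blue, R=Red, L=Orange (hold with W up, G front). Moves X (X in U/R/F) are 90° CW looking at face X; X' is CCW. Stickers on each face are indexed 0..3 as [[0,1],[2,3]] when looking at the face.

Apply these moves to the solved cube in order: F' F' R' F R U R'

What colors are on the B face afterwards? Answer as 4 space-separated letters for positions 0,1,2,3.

After move 1 (F'): F=GGGG U=WWRR R=YRYR D=OOYY L=OWOW
After move 2 (F'): F=GGGG U=WWYY R=OROR D=WWYY L=OROR
After move 3 (R'): R=RROO U=WBYB F=GWGY D=WGYG B=YBWB
After move 4 (F): F=GGYW U=WBRR R=YRBO D=ORYG L=OWOG
After move 5 (R): R=BYOR U=WGRW F=GRYG D=OWYY B=RBBB
After move 6 (U): U=RWWG F=BYYG R=RBOR B=OWBB L=GROG
After move 7 (R'): R=BRRO U=RBWO F=BWYG D=OYYG B=YWWB
Query: B face = YWWB

Answer: Y W W B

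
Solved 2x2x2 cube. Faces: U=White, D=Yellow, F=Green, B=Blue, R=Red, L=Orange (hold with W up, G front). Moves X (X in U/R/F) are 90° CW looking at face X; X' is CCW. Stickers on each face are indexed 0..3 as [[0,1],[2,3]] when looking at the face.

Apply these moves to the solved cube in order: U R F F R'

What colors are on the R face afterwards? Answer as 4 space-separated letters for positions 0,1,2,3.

Answer: B B O G

Derivation:
After move 1 (U): U=WWWW F=RRGG R=BBRR B=OOBB L=GGOO
After move 2 (R): R=RBRB U=WRWG F=RYGY D=YBYO B=WOWB
After move 3 (F): F=GRYY U=WROG R=WBGB D=RRYO L=GYOB
After move 4 (F): F=YGYR U=WRBY R=OBGB D=GWYO L=GROR
After move 5 (R'): R=BBOG U=WWBW F=YRYY D=GGYR B=OOWB
Query: R face = BBOG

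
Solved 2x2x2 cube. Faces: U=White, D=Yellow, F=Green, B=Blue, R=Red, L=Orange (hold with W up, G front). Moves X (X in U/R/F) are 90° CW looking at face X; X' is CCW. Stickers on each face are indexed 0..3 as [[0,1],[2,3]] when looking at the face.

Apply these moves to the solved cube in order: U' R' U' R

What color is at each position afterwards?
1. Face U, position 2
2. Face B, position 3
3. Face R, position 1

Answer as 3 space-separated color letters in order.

Answer: W B O

Derivation:
After move 1 (U'): U=WWWW F=OOGG R=GGRR B=RRBB L=BBOO
After move 2 (R'): R=GRGR U=WBWR F=OWGW D=YOYG B=YRYB
After move 3 (U'): U=BRWW F=BBGW R=OWGR B=GRYB L=YROO
After move 4 (R): R=GORW U=BBWW F=BOGG D=YYYG B=WRRB
Query 1: U[2] = W
Query 2: B[3] = B
Query 3: R[1] = O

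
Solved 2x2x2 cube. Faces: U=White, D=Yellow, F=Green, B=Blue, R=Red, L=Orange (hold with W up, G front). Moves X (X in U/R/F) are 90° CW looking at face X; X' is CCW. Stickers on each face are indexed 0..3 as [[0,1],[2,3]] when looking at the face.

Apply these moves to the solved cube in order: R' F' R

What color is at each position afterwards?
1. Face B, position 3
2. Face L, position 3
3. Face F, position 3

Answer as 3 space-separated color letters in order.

Answer: B W G

Derivation:
After move 1 (R'): R=RRRR U=WBWB F=GWGW D=YGYG B=YBYB
After move 2 (F'): F=WWGG U=WBRR R=GRYR D=OOYG L=OBOW
After move 3 (R): R=YGRR U=WWRG F=WOGG D=OYYY B=RBBB
Query 1: B[3] = B
Query 2: L[3] = W
Query 3: F[3] = G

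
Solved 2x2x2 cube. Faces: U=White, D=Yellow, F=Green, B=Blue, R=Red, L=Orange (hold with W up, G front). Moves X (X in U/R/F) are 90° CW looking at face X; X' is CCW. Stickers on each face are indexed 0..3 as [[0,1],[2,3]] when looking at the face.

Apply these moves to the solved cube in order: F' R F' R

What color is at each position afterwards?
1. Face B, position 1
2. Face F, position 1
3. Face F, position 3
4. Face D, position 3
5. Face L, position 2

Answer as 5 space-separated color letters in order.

After move 1 (F'): F=GGGG U=WWRR R=YRYR D=OOYY L=OWOW
After move 2 (R): R=YYRR U=WGRG F=GOGY D=OBYB B=RBWB
After move 3 (F'): F=OYGG U=WGYR R=BYOR D=WWYB L=OGOR
After move 4 (R): R=OBRY U=WYYG F=OWGB D=WWYR B=RBGB
Query 1: B[1] = B
Query 2: F[1] = W
Query 3: F[3] = B
Query 4: D[3] = R
Query 5: L[2] = O

Answer: B W B R O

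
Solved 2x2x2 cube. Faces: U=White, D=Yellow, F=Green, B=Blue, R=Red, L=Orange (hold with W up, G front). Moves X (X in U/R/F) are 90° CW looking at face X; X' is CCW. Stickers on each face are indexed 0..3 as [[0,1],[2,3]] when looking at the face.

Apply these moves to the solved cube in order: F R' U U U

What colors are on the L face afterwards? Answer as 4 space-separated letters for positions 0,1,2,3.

Answer: Y B O Y

Derivation:
After move 1 (F): F=GGGG U=WWOO R=WRWR D=RRYY L=OYOY
After move 2 (R'): R=RRWW U=WBOB F=GWGO D=RGYG B=YBRB
After move 3 (U): U=OWBB F=RRGO R=YBWW B=OYRB L=GWOY
After move 4 (U): U=BOBW F=YBGO R=OYWW B=GWRB L=RROY
After move 5 (U): U=BBWO F=OYGO R=GWWW B=RRRB L=YBOY
Query: L face = YBOY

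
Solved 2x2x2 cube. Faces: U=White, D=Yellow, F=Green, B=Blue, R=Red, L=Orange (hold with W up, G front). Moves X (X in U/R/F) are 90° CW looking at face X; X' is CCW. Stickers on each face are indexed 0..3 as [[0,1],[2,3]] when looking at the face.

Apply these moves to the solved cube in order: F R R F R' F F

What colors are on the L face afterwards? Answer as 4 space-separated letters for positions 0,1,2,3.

Answer: O O O W

Derivation:
After move 1 (F): F=GGGG U=WWOO R=WRWR D=RRYY L=OYOY
After move 2 (R): R=WWRR U=WGOG F=GRGY D=RBYB B=OBWB
After move 3 (R): R=RWRW U=WROY F=GBGB D=RWYO B=GBGB
After move 4 (F): F=GGBB U=WRYY R=OWYW D=RRYO L=OROW
After move 5 (R'): R=WWOY U=WGYG F=GRBY D=RGYB B=OBRB
After move 6 (F): F=BGYR U=WGWR R=YWGY D=OWYB L=OROG
After move 7 (F): F=YBRG U=WGGR R=WWRY D=GYYB L=OOOW
Query: L face = OOOW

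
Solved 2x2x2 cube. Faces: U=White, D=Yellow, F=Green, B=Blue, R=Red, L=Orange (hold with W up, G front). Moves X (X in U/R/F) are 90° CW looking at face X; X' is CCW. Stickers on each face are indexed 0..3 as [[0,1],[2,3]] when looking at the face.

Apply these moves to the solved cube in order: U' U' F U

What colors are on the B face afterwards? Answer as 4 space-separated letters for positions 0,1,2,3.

After move 1 (U'): U=WWWW F=OOGG R=GGRR B=RRBB L=BBOO
After move 2 (U'): U=WWWW F=BBGG R=OORR B=GGBB L=RROO
After move 3 (F): F=GBGB U=WWOR R=WOWR D=ROYY L=RYOY
After move 4 (U): U=OWRW F=WOGB R=GGWR B=RYBB L=GBOY
Query: B face = RYBB

Answer: R Y B B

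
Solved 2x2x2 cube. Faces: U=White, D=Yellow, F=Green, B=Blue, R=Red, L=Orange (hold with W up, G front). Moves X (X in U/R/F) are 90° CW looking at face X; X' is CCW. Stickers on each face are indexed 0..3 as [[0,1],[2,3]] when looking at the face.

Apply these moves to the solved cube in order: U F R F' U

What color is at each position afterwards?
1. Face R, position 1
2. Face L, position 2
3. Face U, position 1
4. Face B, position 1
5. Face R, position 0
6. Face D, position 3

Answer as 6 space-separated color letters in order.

After move 1 (U): U=WWWW F=RRGG R=BBRR B=OOBB L=GGOO
After move 2 (F): F=GRGR U=WWOG R=WBWR D=RBYY L=GYOY
After move 3 (R): R=WWRB U=WROR F=GBGY D=RBYO B=GOWB
After move 4 (F'): F=BYGG U=WRWR R=BWRB D=YYYO L=GROO
After move 5 (U): U=WWRR F=BWGG R=GORB B=GRWB L=BYOO
Query 1: R[1] = O
Query 2: L[2] = O
Query 3: U[1] = W
Query 4: B[1] = R
Query 5: R[0] = G
Query 6: D[3] = O

Answer: O O W R G O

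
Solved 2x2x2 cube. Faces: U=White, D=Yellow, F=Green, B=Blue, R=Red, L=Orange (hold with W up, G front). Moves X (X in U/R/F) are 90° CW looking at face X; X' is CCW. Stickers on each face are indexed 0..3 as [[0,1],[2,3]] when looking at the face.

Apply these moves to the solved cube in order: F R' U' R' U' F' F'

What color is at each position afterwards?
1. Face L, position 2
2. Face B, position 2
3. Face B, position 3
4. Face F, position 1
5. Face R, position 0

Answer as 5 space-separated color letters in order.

Answer: O G B G Y

Derivation:
After move 1 (F): F=GGGG U=WWOO R=WRWR D=RRYY L=OYOY
After move 2 (R'): R=RRWW U=WBOB F=GWGO D=RGYG B=YBRB
After move 3 (U'): U=BBWO F=OYGO R=GWWW B=RRRB L=YBOY
After move 4 (R'): R=WWGW U=BRWR F=OBGO D=RYYO B=GRGB
After move 5 (U'): U=RRBW F=YBGO R=OBGW B=WWGB L=GROY
After move 6 (F'): F=BOYG U=RROG R=YBRW D=RYYO L=GWOB
After move 7 (F'): F=OGBY U=RRYR R=YBRW D=WBYO L=GGOO
Query 1: L[2] = O
Query 2: B[2] = G
Query 3: B[3] = B
Query 4: F[1] = G
Query 5: R[0] = Y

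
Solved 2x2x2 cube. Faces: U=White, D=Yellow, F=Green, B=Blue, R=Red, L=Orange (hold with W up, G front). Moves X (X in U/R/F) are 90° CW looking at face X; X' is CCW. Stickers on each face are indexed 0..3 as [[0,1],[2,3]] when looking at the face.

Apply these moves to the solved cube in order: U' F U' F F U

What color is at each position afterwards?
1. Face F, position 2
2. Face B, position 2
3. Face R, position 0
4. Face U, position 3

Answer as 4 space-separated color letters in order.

Answer: Y B W B

Derivation:
After move 1 (U'): U=WWWW F=OOGG R=GGRR B=RRBB L=BBOO
After move 2 (F): F=GOGO U=WWOB R=WGWR D=RGYY L=BYOY
After move 3 (U'): U=WBWO F=BYGO R=GOWR B=WGBB L=RROY
After move 4 (F): F=GBOY U=WBYR R=WOOR D=WGYY L=RROG
After move 5 (F): F=OGYB U=WBGR R=YORR D=OWYY L=RWOG
After move 6 (U): U=GWRB F=YOYB R=WGRR B=RWBB L=OGOG
Query 1: F[2] = Y
Query 2: B[2] = B
Query 3: R[0] = W
Query 4: U[3] = B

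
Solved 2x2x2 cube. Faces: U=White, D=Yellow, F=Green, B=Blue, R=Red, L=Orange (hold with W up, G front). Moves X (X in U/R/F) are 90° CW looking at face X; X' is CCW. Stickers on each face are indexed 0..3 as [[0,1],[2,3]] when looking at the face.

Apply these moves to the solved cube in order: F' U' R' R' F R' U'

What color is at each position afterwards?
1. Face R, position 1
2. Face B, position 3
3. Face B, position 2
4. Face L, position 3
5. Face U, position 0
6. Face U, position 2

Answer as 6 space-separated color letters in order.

After move 1 (F'): F=GGGG U=WWRR R=YRYR D=OOYY L=OWOW
After move 2 (U'): U=WRWR F=OWGG R=GGYR B=YRBB L=BBOW
After move 3 (R'): R=GRGY U=WBWY F=ORGR D=OWYG B=YROB
After move 4 (R'): R=RYGG U=WOWY F=OBGY D=ORYR B=GRWB
After move 5 (F): F=GOYB U=WOWB R=WYYG D=GRYR L=BOOR
After move 6 (R'): R=YGWY U=WWWG F=GOYB D=GOYB B=RRRB
After move 7 (U'): U=WGWW F=BOYB R=GOWY B=YGRB L=RROR
Query 1: R[1] = O
Query 2: B[3] = B
Query 3: B[2] = R
Query 4: L[3] = R
Query 5: U[0] = W
Query 6: U[2] = W

Answer: O B R R W W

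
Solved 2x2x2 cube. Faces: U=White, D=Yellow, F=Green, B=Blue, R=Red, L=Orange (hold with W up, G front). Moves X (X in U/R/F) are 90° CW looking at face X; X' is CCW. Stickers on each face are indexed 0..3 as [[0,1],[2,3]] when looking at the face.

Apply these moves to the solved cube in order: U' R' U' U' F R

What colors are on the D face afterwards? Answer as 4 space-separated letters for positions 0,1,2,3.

Answer: G Y Y O

Derivation:
After move 1 (U'): U=WWWW F=OOGG R=GGRR B=RRBB L=BBOO
After move 2 (R'): R=GRGR U=WBWR F=OWGW D=YOYG B=YRYB
After move 3 (U'): U=BRWW F=BBGW R=OWGR B=GRYB L=YROO
After move 4 (U'): U=RWBW F=YRGW R=BBGR B=OWYB L=GROO
After move 5 (F): F=GYWR U=RWOR R=BBWR D=GBYG L=GYOO
After move 6 (R): R=WBRB U=RYOR F=GBWG D=GYYO B=RWWB
Query: D face = GYYO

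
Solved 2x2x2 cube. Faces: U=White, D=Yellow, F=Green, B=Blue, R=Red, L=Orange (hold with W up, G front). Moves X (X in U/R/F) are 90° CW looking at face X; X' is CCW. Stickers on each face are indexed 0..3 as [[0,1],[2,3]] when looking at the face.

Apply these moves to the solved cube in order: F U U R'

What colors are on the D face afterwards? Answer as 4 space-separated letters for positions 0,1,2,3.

After move 1 (F): F=GGGG U=WWOO R=WRWR D=RRYY L=OYOY
After move 2 (U): U=OWOW F=WRGG R=BBWR B=OYBB L=GGOY
After move 3 (U): U=OOWW F=BBGG R=OYWR B=GGBB L=WROY
After move 4 (R'): R=YROW U=OBWG F=BOGW D=RBYG B=YGRB
Query: D face = RBYG

Answer: R B Y G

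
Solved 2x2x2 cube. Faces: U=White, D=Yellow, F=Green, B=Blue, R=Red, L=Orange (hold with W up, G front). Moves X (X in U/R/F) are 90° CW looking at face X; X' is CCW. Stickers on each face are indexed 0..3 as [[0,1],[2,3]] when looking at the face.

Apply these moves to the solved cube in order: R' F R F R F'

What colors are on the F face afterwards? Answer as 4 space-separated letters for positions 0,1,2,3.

Answer: B Y W G

Derivation:
After move 1 (R'): R=RRRR U=WBWB F=GWGW D=YGYG B=YBYB
After move 2 (F): F=GGWW U=WBOO R=WRBR D=RRYG L=OYOG
After move 3 (R): R=BWRR U=WGOW F=GRWG D=RYYY B=OBBB
After move 4 (F): F=WGGR U=WGGY R=OWWR D=RBYY L=OROY
After move 5 (R): R=WORW U=WGGR F=WBGY D=RBYO B=YBGB
After move 6 (F'): F=BYWG U=WGWR R=BORW D=RYYO L=OROG
Query: F face = BYWG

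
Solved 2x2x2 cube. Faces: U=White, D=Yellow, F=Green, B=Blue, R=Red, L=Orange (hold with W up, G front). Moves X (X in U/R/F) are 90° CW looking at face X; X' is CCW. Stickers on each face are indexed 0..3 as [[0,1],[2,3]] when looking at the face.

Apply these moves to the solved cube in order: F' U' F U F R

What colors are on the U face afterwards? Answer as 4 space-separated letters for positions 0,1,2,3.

After move 1 (F'): F=GGGG U=WWRR R=YRYR D=OOYY L=OWOW
After move 2 (U'): U=WRWR F=OWGG R=GGYR B=YRBB L=BBOW
After move 3 (F): F=GOGW U=WRWB R=WGRR D=YGYY L=BOOO
After move 4 (U): U=WWBR F=WGGW R=YRRR B=BOBB L=GOOO
After move 5 (F): F=GWWG U=WWOO R=BRRR D=RYYY L=GYOG
After move 6 (R): R=RBRR U=WWOG F=GYWY D=RBYB B=OOWB
Query: U face = WWOG

Answer: W W O G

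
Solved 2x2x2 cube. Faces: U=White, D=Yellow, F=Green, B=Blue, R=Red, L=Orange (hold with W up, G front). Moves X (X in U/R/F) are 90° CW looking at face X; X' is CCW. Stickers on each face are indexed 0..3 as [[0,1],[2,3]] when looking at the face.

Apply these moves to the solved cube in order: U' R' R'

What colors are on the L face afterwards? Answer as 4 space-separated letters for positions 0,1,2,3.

Answer: B B O O

Derivation:
After move 1 (U'): U=WWWW F=OOGG R=GGRR B=RRBB L=BBOO
After move 2 (R'): R=GRGR U=WBWR F=OWGW D=YOYG B=YRYB
After move 3 (R'): R=RRGG U=WYWY F=OBGR D=YWYW B=GROB
Query: L face = BBOO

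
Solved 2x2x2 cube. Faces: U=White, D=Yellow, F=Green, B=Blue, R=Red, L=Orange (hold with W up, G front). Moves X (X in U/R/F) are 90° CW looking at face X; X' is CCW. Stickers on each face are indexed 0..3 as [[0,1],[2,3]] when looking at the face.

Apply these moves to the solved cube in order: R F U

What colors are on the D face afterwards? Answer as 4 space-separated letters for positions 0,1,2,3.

After move 1 (R): R=RRRR U=WGWG F=GYGY D=YBYB B=WBWB
After move 2 (F): F=GGYY U=WGOO R=WRGR D=RRYB L=OYOB
After move 3 (U): U=OWOG F=WRYY R=WBGR B=OYWB L=GGOB
Query: D face = RRYB

Answer: R R Y B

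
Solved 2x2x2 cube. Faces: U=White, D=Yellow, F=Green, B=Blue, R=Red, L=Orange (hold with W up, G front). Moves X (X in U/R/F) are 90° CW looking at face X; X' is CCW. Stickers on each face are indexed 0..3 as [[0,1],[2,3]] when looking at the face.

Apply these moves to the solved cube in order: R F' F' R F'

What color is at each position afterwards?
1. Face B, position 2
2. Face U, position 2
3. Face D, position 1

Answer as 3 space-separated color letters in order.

After move 1 (R): R=RRRR U=WGWG F=GYGY D=YBYB B=WBWB
After move 2 (F'): F=YYGG U=WGRR R=BRYR D=OOYB L=OGOW
After move 3 (F'): F=YGYG U=WGBY R=OROR D=GWYB L=OROR
After move 4 (R): R=OORR U=WGBG F=YWYB D=GWYW B=YBGB
After move 5 (F'): F=WBYY U=WGOR R=WOGR D=RRYW L=OGOB
Query 1: B[2] = G
Query 2: U[2] = O
Query 3: D[1] = R

Answer: G O R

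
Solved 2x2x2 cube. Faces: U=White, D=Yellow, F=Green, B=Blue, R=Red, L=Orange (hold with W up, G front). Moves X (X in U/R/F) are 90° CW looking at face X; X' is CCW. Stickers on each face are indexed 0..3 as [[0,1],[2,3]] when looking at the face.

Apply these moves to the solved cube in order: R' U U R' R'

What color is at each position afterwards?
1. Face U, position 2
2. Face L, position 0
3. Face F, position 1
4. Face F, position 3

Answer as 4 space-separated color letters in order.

After move 1 (R'): R=RRRR U=WBWB F=GWGW D=YGYG B=YBYB
After move 2 (U): U=WWBB F=RRGW R=YBRR B=OOYB L=GWOO
After move 3 (U): U=BWBW F=YBGW R=OORR B=GWYB L=RROO
After move 4 (R'): R=OROR U=BYBG F=YWGW D=YBYW B=GWGB
After move 5 (R'): R=RROO U=BGBG F=YYGG D=YWYW B=WWBB
Query 1: U[2] = B
Query 2: L[0] = R
Query 3: F[1] = Y
Query 4: F[3] = G

Answer: B R Y G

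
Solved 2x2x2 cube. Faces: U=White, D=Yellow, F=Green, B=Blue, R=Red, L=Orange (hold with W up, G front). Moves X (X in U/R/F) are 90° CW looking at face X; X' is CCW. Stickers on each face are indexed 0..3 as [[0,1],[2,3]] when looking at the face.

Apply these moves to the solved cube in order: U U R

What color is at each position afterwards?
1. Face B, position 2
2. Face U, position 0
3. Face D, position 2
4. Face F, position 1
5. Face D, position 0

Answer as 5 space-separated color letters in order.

Answer: W W Y Y Y

Derivation:
After move 1 (U): U=WWWW F=RRGG R=BBRR B=OOBB L=GGOO
After move 2 (U): U=WWWW F=BBGG R=OORR B=GGBB L=RROO
After move 3 (R): R=RORO U=WBWG F=BYGY D=YBYG B=WGWB
Query 1: B[2] = W
Query 2: U[0] = W
Query 3: D[2] = Y
Query 4: F[1] = Y
Query 5: D[0] = Y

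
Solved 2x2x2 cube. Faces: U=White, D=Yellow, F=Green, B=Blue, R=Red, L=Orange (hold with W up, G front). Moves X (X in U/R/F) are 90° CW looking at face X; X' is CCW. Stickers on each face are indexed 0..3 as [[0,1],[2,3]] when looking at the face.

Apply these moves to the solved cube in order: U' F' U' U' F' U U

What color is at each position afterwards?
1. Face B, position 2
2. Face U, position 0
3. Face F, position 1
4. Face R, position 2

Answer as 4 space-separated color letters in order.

After move 1 (U'): U=WWWW F=OOGG R=GGRR B=RRBB L=BBOO
After move 2 (F'): F=OGOG U=WWGR R=YGYR D=BOYY L=BWOW
After move 3 (U'): U=WRWG F=BWOG R=OGYR B=YGBB L=RROW
After move 4 (U'): U=RGWW F=RROG R=BWYR B=OGBB L=YGOW
After move 5 (F'): F=RGRO U=RGBY R=OWBR D=GWYY L=YWOW
After move 6 (U): U=BRYG F=OWRO R=OGBR B=YWBB L=RGOW
After move 7 (U): U=YBGR F=OGRO R=YWBR B=RGBB L=OWOW
Query 1: B[2] = B
Query 2: U[0] = Y
Query 3: F[1] = G
Query 4: R[2] = B

Answer: B Y G B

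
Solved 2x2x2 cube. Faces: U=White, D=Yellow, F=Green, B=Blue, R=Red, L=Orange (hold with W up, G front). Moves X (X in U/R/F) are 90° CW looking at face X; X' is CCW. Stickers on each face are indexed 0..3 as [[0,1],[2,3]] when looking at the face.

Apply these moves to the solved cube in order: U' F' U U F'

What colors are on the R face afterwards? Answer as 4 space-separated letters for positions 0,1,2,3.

After move 1 (U'): U=WWWW F=OOGG R=GGRR B=RRBB L=BBOO
After move 2 (F'): F=OGOG U=WWGR R=YGYR D=BOYY L=BWOW
After move 3 (U): U=GWRW F=YGOG R=RRYR B=BWBB L=OGOW
After move 4 (U): U=RGWW F=RROG R=BWYR B=OGBB L=YGOW
After move 5 (F'): F=RGRO U=RGBY R=OWBR D=GWYY L=YWOW
Query: R face = OWBR

Answer: O W B R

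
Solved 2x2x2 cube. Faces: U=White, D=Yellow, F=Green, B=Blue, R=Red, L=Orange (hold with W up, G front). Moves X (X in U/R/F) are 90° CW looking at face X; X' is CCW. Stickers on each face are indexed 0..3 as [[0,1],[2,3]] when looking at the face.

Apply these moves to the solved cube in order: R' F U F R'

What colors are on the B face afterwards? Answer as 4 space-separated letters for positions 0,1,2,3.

After move 1 (R'): R=RRRR U=WBWB F=GWGW D=YGYG B=YBYB
After move 2 (F): F=GGWW U=WBOO R=WRBR D=RRYG L=OYOG
After move 3 (U): U=OWOB F=WRWW R=YBBR B=OYYB L=GGOG
After move 4 (F): F=WWWR U=OWGG R=OBBR D=BYYG L=GROR
After move 5 (R'): R=BROB U=OYGO F=WWWG D=BWYR B=GYYB
Query: B face = GYYB

Answer: G Y Y B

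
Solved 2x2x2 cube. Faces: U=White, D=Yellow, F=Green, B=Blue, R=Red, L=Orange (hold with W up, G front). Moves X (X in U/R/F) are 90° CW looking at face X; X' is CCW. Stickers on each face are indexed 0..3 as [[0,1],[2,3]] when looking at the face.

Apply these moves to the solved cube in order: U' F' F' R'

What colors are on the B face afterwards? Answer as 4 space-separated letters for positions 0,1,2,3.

Answer: Y R W B

Derivation:
After move 1 (U'): U=WWWW F=OOGG R=GGRR B=RRBB L=BBOO
After move 2 (F'): F=OGOG U=WWGR R=YGYR D=BOYY L=BWOW
After move 3 (F'): F=GGOO U=WWYY R=OGBR D=WWYY L=BROG
After move 4 (R'): R=GROB U=WBYR F=GWOY D=WGYO B=YRWB
Query: B face = YRWB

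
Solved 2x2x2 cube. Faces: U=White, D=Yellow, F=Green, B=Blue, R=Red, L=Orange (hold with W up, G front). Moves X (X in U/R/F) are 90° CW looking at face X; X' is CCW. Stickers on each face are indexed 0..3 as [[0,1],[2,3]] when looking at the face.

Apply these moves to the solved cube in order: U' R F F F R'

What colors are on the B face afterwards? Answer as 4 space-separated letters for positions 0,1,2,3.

After move 1 (U'): U=WWWW F=OOGG R=GGRR B=RRBB L=BBOO
After move 2 (R): R=RGRG U=WOWG F=OYGY D=YBYR B=WRWB
After move 3 (F): F=GOYY U=WOOB R=WGGG D=RRYR L=BYOB
After move 4 (F): F=YGYO U=WOBY R=OGBG D=GWYR L=BROR
After move 5 (F): F=YYOG U=WORR R=BGYG D=BOYR L=BGOW
After move 6 (R'): R=GGBY U=WWRW F=YOOR D=BYYG B=RROB
Query: B face = RROB

Answer: R R O B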